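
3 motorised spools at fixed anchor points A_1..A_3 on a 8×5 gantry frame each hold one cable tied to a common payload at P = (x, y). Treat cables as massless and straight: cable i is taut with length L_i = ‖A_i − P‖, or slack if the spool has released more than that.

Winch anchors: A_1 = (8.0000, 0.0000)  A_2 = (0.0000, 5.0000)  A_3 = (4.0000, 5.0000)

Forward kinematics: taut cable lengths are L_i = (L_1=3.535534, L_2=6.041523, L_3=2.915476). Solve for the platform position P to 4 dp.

(5.5000, 2.5000)

expand ‖A_i−P‖²=L_i² and subtract eq 1 (k_i ≔ ‖A_i‖²−L_i²)
k_1 = 64.0000+0.0000−12.5000 = 51.5000
eq1−eq2 → [16.0000  -10.0000]·P = 63.0000
eq1−eq3 → [8.0000  -10.0000]·P = 19.0000
2×2 solve → P = (5.5000, 2.5000)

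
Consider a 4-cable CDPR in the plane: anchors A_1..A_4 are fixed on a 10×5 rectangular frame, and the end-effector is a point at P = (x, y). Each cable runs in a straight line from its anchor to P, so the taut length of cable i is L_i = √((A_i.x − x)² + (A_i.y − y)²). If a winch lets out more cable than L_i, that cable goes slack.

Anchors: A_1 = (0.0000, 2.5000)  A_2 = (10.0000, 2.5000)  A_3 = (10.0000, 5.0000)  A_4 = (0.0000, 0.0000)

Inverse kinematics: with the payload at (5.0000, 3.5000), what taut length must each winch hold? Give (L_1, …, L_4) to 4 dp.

(5.0990, 5.0990, 5.2202, 6.1033)

L_1: Δ = A_1−P = (-5.0000, -1.0000) → ‖Δ‖ = √26.0000 = 5.0990
L_2: Δ = A_2−P = (5.0000, -1.0000) → ‖Δ‖ = √26.0000 = 5.0990
L_3: Δ = A_3−P = (5.0000, 1.5000) → ‖Δ‖ = √27.2500 = 5.2202
L_4: Δ = A_4−P = (-5.0000, -3.5000) → ‖Δ‖ = √37.2500 = 6.1033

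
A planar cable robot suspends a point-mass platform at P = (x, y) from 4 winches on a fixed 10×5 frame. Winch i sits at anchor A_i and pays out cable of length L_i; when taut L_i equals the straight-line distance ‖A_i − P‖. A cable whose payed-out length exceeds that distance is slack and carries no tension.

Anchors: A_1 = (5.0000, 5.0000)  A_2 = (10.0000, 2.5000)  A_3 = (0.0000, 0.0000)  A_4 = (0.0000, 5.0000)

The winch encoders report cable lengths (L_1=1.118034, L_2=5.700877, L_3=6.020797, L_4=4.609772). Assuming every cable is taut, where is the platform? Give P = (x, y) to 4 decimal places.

(4.5000, 4.0000)

expand ‖A_i−P‖²=L_i² and subtract eq 1 (c_i ≔ ‖A_i‖²−L_i²)
c_1 = 25.0000+25.0000−1.2500 = 48.7500
eq1−eq2 → [-10.0000  5.0000]·P = -25.0000
eq1−eq3 → [10.0000  10.0000]·P = 85.0000
eq1−eq4 → [10.0000  0.0000]·P = 45.0000
2×2 solve → P = (4.5000, 4.0000)
check cable 4: ‖A_4−P‖² = 21.2500 ≈ L_4² = 21.2500 ✓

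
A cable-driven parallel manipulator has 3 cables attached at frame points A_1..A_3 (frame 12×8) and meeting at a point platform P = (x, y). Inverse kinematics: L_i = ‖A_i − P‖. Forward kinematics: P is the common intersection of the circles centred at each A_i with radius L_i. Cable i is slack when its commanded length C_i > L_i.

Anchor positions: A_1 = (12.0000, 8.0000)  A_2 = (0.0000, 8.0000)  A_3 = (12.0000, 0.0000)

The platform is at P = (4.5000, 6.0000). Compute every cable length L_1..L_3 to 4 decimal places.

cable 1: Δx=7.5000, Δy=2.0000; L_1 = √(Δx²+Δy²) = 7.7621
cable 2: Δx=-4.5000, Δy=2.0000; L_2 = √(Δx²+Δy²) = 4.9244
cable 3: Δx=7.5000, Δy=-6.0000; L_3 = √(Δx²+Δy²) = 9.6047

(7.7621, 4.9244, 9.6047)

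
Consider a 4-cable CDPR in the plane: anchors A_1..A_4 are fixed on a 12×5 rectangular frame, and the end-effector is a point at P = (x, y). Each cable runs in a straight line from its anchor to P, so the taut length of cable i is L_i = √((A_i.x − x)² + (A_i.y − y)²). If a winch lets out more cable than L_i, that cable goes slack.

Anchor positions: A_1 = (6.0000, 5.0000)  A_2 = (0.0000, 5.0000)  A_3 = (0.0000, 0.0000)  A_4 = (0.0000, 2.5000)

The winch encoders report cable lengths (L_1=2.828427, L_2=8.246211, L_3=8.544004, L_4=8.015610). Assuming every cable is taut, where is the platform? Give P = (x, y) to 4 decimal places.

expand ‖A_i−P‖²=L_i² and subtract eq 1 (q_i ≔ ‖A_i‖²−L_i²)
q_1 = 36.0000+25.0000−8.0000 = 53.0000
eq1−eq2 → [12.0000  0.0000]·P = 96.0000
eq1−eq3 → [12.0000  10.0000]·P = 126.0000
eq1−eq4 → [12.0000  5.0000]·P = 111.0000
2×2 solve → P = (8.0000, 3.0000)
check cable 4: ‖A_4−P‖² = 64.2500 ≈ L_4² = 64.2500 ✓

(8.0000, 3.0000)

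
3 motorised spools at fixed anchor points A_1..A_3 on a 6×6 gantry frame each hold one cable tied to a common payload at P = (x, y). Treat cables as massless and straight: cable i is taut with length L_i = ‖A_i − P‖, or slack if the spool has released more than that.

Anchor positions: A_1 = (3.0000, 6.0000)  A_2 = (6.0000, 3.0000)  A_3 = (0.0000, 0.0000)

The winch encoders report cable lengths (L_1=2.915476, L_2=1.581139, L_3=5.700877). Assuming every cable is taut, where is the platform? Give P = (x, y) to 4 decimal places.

(4.5000, 3.5000)

expand ‖A_i−P‖²=L_i² and subtract eq 1 (q_i ≔ ‖A_i‖²−L_i²)
q_1 = 9.0000+36.0000−8.5000 = 36.5000
eq1−eq2 → [-6.0000  6.0000]·P = -6.0000
eq1−eq3 → [6.0000  12.0000]·P = 69.0000
2×2 solve → P = (4.5000, 3.5000)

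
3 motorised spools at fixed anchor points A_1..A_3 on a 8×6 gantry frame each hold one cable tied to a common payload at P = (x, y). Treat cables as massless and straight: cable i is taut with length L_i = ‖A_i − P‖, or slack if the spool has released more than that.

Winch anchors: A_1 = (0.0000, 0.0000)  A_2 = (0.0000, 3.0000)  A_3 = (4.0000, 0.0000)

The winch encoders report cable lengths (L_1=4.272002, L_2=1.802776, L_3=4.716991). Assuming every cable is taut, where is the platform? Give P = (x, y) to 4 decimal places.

each cable: (A_i−P)·(A_i−P) = L_i²; let c_i = ‖A_i‖²−L_i²
c_1 = 0.0000+0.0000−18.2500 = -18.2500
row 1: 0.0000x − 6.0000y = -24.0000  (c_2=5.7500)
row 2: -8.0000x + 0.0000y = -12.0000  (c_3=-6.2500)
Cramer on rows 1–2 → x = 1.5000, y = 4.0000

(1.5000, 4.0000)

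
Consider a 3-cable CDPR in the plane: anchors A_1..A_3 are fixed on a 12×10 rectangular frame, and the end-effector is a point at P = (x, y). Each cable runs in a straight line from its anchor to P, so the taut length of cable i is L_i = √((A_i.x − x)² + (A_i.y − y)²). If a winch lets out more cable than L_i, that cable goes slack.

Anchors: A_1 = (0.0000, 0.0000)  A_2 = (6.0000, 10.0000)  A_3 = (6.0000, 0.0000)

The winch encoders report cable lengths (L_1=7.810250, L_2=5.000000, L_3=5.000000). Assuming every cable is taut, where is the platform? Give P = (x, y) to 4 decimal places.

(6.0000, 5.0000)

expand ‖A_i−P‖²=L_i² and subtract eq 1 (q_i ≔ ‖A_i‖²−L_i²)
q_1 = 0.0000+0.0000−61.0000 = -61.0000
eq1−eq2 → [-12.0000  -20.0000]·P = -172.0000
eq1−eq3 → [-12.0000  0.0000]·P = -72.0000
2×2 solve → P = (6.0000, 5.0000)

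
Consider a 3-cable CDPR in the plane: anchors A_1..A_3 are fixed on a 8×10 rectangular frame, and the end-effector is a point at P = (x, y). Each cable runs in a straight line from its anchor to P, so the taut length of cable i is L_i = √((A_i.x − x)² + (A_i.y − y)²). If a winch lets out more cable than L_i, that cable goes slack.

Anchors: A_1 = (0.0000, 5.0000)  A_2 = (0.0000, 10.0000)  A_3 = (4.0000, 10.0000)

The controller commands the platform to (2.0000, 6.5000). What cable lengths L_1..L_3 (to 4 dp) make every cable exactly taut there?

L_1: Δ = A_1−P = (-2.0000, -1.5000) → ‖Δ‖ = √6.2500 = 2.5000
L_2: Δ = A_2−P = (-2.0000, 3.5000) → ‖Δ‖ = √16.2500 = 4.0311
L_3: Δ = A_3−P = (2.0000, 3.5000) → ‖Δ‖ = √16.2500 = 4.0311

(2.5000, 4.0311, 4.0311)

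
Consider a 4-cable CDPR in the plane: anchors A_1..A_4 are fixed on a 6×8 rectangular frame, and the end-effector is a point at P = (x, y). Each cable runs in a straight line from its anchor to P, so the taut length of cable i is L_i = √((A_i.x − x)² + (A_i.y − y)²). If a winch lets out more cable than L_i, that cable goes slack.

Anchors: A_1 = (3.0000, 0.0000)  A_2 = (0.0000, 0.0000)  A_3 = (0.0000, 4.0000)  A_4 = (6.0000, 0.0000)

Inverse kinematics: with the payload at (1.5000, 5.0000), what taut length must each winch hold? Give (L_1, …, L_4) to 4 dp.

(5.2202, 5.2202, 1.8028, 6.7268)

cable 1: Δx=1.5000, Δy=-5.0000; L_1 = √(Δx²+Δy²) = 5.2202
cable 2: Δx=-1.5000, Δy=-5.0000; L_2 = √(Δx²+Δy²) = 5.2202
cable 3: Δx=-1.5000, Δy=-1.0000; L_3 = √(Δx²+Δy²) = 1.8028
cable 4: Δx=4.5000, Δy=-5.0000; L_4 = √(Δx²+Δy²) = 6.7268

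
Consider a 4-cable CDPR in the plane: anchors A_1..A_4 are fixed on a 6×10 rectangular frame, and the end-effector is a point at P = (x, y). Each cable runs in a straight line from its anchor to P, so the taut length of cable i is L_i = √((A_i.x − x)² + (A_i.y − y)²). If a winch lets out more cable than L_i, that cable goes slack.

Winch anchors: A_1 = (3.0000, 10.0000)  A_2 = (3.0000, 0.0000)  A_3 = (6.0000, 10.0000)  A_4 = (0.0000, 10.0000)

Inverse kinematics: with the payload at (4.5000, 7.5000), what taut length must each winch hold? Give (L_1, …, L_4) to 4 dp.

(2.9155, 7.6485, 2.9155, 5.1478)

L_1 = √((3.0000−4.5000)² + (10.0000−7.5000)²) = 2.9155
L_2 = √((3.0000−4.5000)² + (0.0000−7.5000)²) = 7.6485
L_3 = √((6.0000−4.5000)² + (10.0000−7.5000)²) = 2.9155
L_4 = √((0.0000−4.5000)² + (10.0000−7.5000)²) = 5.1478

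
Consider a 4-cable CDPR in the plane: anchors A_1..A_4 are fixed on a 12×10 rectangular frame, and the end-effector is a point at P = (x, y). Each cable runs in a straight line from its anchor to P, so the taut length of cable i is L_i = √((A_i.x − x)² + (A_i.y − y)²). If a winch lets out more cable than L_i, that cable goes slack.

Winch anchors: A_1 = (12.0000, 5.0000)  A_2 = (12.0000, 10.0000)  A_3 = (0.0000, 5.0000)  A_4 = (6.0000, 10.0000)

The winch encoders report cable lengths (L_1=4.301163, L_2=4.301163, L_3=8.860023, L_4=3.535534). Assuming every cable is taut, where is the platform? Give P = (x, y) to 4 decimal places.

expand ‖A_i−P‖²=L_i² and subtract eq 1 (k_i ≔ ‖A_i‖²−L_i²)
k_1 = 144.0000+25.0000−18.5000 = 150.5000
eq1−eq2 → [0.0000  -10.0000]·P = -75.0000
eq1−eq3 → [24.0000  0.0000]·P = 204.0000
eq1−eq4 → [12.0000  -10.0000]·P = 27.0000
2×2 solve → P = (8.5000, 7.5000)
check cable 4: ‖A_4−P‖² = 12.5000 ≈ L_4² = 12.5000 ✓

(8.5000, 7.5000)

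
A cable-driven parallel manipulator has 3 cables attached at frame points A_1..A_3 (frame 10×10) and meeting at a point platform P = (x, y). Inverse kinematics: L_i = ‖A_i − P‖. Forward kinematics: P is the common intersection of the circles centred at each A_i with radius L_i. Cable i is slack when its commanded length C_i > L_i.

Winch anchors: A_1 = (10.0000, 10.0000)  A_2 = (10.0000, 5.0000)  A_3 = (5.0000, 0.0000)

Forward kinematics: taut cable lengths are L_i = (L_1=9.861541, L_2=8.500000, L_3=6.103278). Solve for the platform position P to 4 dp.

expand ‖A_i−P‖²=L_i² and subtract eq 1 (q_i ≔ ‖A_i‖²−L_i²)
q_1 = 100.0000+100.0000−97.2500 = 102.7500
eq1−eq2 → [0.0000  10.0000]·P = 50.0000
eq1−eq3 → [10.0000  20.0000]·P = 115.0000
2×2 solve → P = (1.5000, 5.0000)

(1.5000, 5.0000)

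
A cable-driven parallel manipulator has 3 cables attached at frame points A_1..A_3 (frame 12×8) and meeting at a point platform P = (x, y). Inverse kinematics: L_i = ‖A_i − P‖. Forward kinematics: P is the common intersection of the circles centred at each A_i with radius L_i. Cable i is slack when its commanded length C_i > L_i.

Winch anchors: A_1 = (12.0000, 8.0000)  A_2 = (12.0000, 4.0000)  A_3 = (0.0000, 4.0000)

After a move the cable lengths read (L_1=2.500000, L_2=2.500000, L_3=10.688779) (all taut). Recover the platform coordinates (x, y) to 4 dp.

(10.5000, 6.0000)

circle eqns → linear via eq_j − eq_1; set q_j = A_j·A_j − L_j²
q_1 = 144.0000+64.0000−6.2500 = 201.7500
0.0000·x + 8.0000·y = q_1−q_2 = 48.0000
24.0000·x + 8.0000·y = q_1−q_3 = 300.0000
solve first two rows → x=10.5000, y=6.0000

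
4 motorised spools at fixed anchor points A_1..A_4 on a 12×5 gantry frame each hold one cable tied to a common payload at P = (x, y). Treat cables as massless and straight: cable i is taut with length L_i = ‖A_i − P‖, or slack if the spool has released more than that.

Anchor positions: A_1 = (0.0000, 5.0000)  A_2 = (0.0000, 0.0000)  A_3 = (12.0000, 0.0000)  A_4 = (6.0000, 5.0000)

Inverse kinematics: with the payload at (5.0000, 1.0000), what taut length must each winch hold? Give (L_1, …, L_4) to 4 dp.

L_1: Δ = A_1−P = (-5.0000, 4.0000) → ‖Δ‖ = √41.0000 = 6.4031
L_2: Δ = A_2−P = (-5.0000, -1.0000) → ‖Δ‖ = √26.0000 = 5.0990
L_3: Δ = A_3−P = (7.0000, -1.0000) → ‖Δ‖ = √50.0000 = 7.0711
L_4: Δ = A_4−P = (1.0000, 4.0000) → ‖Δ‖ = √17.0000 = 4.1231

(6.4031, 5.0990, 7.0711, 4.1231)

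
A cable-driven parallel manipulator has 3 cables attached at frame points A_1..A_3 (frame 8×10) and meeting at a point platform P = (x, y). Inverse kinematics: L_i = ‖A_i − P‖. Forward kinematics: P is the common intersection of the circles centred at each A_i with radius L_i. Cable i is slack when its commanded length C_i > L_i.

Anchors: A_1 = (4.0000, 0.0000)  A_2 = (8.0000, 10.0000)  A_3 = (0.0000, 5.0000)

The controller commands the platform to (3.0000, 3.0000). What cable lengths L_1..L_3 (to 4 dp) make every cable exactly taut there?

(3.1623, 8.6023, 3.6056)

cable 1: Δx=1.0000, Δy=-3.0000; L_1 = √(Δx²+Δy²) = 3.1623
cable 2: Δx=5.0000, Δy=7.0000; L_2 = √(Δx²+Δy²) = 8.6023
cable 3: Δx=-3.0000, Δy=2.0000; L_3 = √(Δx²+Δy²) = 3.6056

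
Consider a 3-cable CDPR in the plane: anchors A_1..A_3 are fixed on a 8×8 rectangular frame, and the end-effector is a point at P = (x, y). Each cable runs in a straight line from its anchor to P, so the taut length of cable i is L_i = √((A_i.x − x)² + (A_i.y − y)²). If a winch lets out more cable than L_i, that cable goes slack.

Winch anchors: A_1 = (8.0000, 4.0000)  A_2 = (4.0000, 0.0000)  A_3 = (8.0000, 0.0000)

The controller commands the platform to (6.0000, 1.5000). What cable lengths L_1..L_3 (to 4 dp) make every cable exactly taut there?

(3.2016, 2.5000, 2.5000)

L_1: Δ = A_1−P = (2.0000, 2.5000) → ‖Δ‖ = √10.2500 = 3.2016
L_2: Δ = A_2−P = (-2.0000, -1.5000) → ‖Δ‖ = √6.2500 = 2.5000
L_3: Δ = A_3−P = (2.0000, -1.5000) → ‖Δ‖ = √6.2500 = 2.5000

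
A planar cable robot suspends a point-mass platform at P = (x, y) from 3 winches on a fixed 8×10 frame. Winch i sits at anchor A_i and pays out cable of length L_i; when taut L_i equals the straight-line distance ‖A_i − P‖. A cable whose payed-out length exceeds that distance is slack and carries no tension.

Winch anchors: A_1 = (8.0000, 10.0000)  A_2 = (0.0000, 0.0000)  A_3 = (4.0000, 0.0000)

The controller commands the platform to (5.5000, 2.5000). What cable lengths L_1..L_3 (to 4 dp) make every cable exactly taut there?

(7.9057, 6.0415, 2.9155)

L_1: Δ = A_1−P = (2.5000, 7.5000) → ‖Δ‖ = √62.5000 = 7.9057
L_2: Δ = A_2−P = (-5.5000, -2.5000) → ‖Δ‖ = √36.5000 = 6.0415
L_3: Δ = A_3−P = (-1.5000, -2.5000) → ‖Δ‖ = √8.5000 = 2.9155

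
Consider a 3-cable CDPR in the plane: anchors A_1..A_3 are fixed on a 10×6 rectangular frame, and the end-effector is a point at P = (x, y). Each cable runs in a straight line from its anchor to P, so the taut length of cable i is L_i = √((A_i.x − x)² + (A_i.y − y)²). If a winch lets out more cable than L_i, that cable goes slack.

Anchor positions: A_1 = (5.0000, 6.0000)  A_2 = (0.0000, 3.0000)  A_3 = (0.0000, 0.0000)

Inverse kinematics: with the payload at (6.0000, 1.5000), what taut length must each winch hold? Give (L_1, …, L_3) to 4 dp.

(4.6098, 6.1847, 6.1847)

L_1 = √((5.0000−6.0000)² + (6.0000−1.5000)²) = 4.6098
L_2 = √((0.0000−6.0000)² + (3.0000−1.5000)²) = 6.1847
L_3 = √((0.0000−6.0000)² + (0.0000−1.5000)²) = 6.1847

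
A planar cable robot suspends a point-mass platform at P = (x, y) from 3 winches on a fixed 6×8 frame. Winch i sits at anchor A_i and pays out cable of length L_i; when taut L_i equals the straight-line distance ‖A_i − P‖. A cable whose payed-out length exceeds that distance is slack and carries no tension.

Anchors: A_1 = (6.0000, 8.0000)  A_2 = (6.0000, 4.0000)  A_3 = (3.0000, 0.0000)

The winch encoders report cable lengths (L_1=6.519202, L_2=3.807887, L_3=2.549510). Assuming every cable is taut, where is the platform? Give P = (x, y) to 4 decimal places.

(2.5000, 2.5000)

expand ‖A_i−P‖²=L_i² and subtract eq 1 (q_i ≔ ‖A_i‖²−L_i²)
q_1 = 36.0000+64.0000−42.5000 = 57.5000
eq1−eq2 → [0.0000  8.0000]·P = 20.0000
eq1−eq3 → [6.0000  16.0000]·P = 55.0000
2×2 solve → P = (2.5000, 2.5000)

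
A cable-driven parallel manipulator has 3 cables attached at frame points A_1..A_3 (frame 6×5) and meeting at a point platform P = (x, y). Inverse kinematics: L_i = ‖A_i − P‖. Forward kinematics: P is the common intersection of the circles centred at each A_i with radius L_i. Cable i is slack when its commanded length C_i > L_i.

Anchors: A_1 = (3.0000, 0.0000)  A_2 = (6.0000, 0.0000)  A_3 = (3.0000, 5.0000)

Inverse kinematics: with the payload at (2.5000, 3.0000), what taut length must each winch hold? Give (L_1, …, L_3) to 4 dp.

L_1: Δ = A_1−P = (0.5000, -3.0000) → ‖Δ‖ = √9.2500 = 3.0414
L_2: Δ = A_2−P = (3.5000, -3.0000) → ‖Δ‖ = √21.2500 = 4.6098
L_3: Δ = A_3−P = (0.5000, 2.0000) → ‖Δ‖ = √4.2500 = 2.0616

(3.0414, 4.6098, 2.0616)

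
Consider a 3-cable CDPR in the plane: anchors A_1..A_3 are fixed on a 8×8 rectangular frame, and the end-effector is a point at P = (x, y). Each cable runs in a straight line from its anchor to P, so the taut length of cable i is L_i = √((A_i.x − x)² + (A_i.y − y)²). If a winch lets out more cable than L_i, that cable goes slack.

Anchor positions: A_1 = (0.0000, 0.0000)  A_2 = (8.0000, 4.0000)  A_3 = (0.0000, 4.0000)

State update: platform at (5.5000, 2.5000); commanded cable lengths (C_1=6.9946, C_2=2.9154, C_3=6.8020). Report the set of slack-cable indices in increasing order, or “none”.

i=1: geometric 6.0415 vs commanded 6.9946 ⇒ slack
i=2: geometric 2.9155 vs commanded 2.9154 ⇒ taut
i=3: geometric 5.7009 vs commanded 6.8020 ⇒ slack

1, 3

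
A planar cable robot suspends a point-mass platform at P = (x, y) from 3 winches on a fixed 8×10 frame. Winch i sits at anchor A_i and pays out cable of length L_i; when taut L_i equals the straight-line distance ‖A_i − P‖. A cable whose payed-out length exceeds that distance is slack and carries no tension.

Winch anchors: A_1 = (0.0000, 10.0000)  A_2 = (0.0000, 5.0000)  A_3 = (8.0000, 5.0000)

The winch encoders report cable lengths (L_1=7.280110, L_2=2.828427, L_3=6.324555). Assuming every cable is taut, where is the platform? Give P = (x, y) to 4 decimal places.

(2.0000, 3.0000)

expand ‖A_i−P‖²=L_i² and subtract eq 1 (k_i ≔ ‖A_i‖²−L_i²)
k_1 = 0.0000+100.0000−53.0000 = 47.0000
eq1−eq2 → [0.0000  10.0000]·P = 30.0000
eq1−eq3 → [-16.0000  10.0000]·P = -2.0000
2×2 solve → P = (2.0000, 3.0000)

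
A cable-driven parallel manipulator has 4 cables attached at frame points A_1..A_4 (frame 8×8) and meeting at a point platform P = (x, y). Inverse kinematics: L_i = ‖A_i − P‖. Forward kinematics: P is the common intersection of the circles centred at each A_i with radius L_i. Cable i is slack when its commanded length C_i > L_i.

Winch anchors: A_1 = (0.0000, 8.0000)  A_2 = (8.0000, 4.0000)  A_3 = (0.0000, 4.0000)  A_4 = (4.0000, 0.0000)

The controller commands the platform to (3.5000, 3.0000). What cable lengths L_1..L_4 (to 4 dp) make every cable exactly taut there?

L_1: Δ = A_1−P = (-3.5000, 5.0000) → ‖Δ‖ = √37.2500 = 6.1033
L_2: Δ = A_2−P = (4.5000, 1.0000) → ‖Δ‖ = √21.2500 = 4.6098
L_3: Δ = A_3−P = (-3.5000, 1.0000) → ‖Δ‖ = √13.2500 = 3.6401
L_4: Δ = A_4−P = (0.5000, -3.0000) → ‖Δ‖ = √9.2500 = 3.0414

(6.1033, 4.6098, 3.6401, 3.0414)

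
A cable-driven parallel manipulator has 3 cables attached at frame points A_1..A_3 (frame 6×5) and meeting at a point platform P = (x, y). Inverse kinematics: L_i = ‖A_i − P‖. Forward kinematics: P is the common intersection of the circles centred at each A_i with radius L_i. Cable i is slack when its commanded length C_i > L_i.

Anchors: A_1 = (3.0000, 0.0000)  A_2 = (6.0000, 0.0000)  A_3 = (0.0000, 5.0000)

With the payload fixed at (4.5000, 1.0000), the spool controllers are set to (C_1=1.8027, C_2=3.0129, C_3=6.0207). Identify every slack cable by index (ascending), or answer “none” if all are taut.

2

i=1: geometric 1.8028 vs commanded 1.8027 ⇒ taut
i=2: geometric 1.8028 vs commanded 3.0129 ⇒ slack
i=3: geometric 6.0208 vs commanded 6.0207 ⇒ taut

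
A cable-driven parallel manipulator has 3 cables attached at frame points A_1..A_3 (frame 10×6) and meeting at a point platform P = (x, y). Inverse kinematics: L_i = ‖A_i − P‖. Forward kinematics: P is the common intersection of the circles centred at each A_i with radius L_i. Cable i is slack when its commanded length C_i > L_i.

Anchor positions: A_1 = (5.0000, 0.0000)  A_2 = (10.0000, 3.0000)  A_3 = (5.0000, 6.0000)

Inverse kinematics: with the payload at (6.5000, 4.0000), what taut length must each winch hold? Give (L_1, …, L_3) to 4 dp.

L_1 = √((5.0000−6.5000)² + (0.0000−4.0000)²) = 4.2720
L_2 = √((10.0000−6.5000)² + (3.0000−4.0000)²) = 3.6401
L_3 = √((5.0000−6.5000)² + (6.0000−4.0000)²) = 2.5000

(4.2720, 3.6401, 2.5000)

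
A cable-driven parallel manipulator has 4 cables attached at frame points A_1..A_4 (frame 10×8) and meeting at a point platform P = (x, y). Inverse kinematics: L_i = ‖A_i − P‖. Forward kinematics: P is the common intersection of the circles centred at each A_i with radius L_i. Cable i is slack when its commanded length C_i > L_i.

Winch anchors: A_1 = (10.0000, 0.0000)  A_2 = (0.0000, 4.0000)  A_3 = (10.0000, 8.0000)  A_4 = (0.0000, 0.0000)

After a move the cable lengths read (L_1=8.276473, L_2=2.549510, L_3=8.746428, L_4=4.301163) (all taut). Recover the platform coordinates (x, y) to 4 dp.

(2.5000, 3.5000)

circle eqns → linear via eq_j − eq_1; set c_j = A_j·A_j − L_j²
c_1 = 100.0000+0.0000−68.5000 = 31.5000
20.0000·x − 8.0000·y = c_1−c_2 = 22.0000
0.0000·x − 16.0000·y = c_1−c_3 = -56.0000
20.0000·x + 0.0000·y = c_1−c_4 = 50.0000
solve first two rows → x=2.5000, y=3.5000
check cable 4: ‖A_4−P‖² = 18.5000 ≈ L_4² = 18.5000 ✓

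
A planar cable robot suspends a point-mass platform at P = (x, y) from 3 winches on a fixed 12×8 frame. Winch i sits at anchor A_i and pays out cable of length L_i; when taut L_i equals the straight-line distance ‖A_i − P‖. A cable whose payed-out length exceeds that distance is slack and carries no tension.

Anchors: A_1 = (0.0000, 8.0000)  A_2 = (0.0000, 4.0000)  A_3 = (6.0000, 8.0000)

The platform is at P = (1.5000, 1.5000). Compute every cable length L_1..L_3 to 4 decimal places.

L_1 = √((0.0000−1.5000)² + (8.0000−1.5000)²) = 6.6708
L_2 = √((0.0000−1.5000)² + (4.0000−1.5000)²) = 2.9155
L_3 = √((6.0000−1.5000)² + (8.0000−1.5000)²) = 7.9057

(6.6708, 2.9155, 7.9057)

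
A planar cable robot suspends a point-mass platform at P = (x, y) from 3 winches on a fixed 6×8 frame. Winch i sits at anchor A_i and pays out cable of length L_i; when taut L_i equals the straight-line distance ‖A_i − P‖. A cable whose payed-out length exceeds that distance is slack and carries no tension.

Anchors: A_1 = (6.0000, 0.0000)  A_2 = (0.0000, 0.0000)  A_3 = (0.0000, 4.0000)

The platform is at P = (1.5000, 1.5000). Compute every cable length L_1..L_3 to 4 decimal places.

L_1 = √((6.0000−1.5000)² + (0.0000−1.5000)²) = 4.7434
L_2 = √((0.0000−1.5000)² + (0.0000−1.5000)²) = 2.1213
L_3 = √((0.0000−1.5000)² + (4.0000−1.5000)²) = 2.9155

(4.7434, 2.1213, 2.9155)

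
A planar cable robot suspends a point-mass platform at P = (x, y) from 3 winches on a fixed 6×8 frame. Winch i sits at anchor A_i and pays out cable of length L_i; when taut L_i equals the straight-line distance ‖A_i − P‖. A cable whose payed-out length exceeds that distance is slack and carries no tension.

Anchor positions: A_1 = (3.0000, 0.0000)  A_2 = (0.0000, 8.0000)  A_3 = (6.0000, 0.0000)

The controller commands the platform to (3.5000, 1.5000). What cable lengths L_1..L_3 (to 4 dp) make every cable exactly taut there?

(1.5811, 7.3824, 2.9155)

L_1: Δ = A_1−P = (-0.5000, -1.5000) → ‖Δ‖ = √2.5000 = 1.5811
L_2: Δ = A_2−P = (-3.5000, 6.5000) → ‖Δ‖ = √54.5000 = 7.3824
L_3: Δ = A_3−P = (2.5000, -1.5000) → ‖Δ‖ = √8.5000 = 2.9155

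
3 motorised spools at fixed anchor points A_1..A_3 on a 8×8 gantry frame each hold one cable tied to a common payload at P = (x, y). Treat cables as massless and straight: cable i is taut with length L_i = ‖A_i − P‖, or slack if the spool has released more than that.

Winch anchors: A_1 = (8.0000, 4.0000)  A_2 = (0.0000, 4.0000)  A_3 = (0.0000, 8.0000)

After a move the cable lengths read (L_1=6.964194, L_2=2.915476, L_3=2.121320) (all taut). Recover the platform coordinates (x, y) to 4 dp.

(1.5000, 6.5000)

each cable: (A_i−P)·(A_i−P) = L_i²; let k_i = ‖A_i‖²−L_i²
k_1 = 64.0000+16.0000−48.5000 = 31.5000
row 1: 16.0000x + 0.0000y = 24.0000  (k_2=7.5000)
row 2: 16.0000x − 8.0000y = -28.0000  (k_3=59.5000)
Cramer on rows 1–2 → x = 1.5000, y = 6.5000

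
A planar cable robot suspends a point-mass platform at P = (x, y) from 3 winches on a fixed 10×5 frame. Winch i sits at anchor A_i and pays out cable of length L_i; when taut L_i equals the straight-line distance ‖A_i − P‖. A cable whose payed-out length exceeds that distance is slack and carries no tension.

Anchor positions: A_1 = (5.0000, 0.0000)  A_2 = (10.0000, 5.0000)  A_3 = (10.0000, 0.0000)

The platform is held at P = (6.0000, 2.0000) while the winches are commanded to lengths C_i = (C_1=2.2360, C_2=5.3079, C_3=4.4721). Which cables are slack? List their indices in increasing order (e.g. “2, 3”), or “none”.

cable 1: L_1 = ‖A_1−P‖ = 2.2361;  C_1 = 2.2360 → taut
cable 2: L_2 = ‖A_2−P‖ = 5.0000;  C_2 = 5.3079 → slack
cable 3: L_3 = ‖A_3−P‖ = 4.4721;  C_3 = 4.4721 → taut

2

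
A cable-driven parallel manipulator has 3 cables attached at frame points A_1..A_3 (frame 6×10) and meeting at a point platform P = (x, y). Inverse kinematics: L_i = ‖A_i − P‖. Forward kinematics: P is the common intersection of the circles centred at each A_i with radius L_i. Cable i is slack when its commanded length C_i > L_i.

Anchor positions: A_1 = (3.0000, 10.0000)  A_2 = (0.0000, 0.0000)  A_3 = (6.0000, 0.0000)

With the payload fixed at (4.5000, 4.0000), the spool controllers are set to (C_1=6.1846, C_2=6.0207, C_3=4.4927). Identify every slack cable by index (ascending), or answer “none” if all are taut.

cable 1: L_1 = ‖A_1−P‖ = 6.1847;  C_1 = 6.1846 → taut
cable 2: L_2 = ‖A_2−P‖ = 6.0208;  C_2 = 6.0207 → taut
cable 3: L_3 = ‖A_3−P‖ = 4.2720;  C_3 = 4.4927 → slack

3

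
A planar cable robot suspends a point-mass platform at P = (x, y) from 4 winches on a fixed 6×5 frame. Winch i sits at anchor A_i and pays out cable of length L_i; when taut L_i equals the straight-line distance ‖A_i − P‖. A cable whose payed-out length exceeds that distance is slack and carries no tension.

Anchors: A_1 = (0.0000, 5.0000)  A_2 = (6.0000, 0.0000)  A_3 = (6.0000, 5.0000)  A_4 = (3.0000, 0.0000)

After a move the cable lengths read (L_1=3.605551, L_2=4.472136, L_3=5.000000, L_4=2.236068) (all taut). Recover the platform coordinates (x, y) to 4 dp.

(2.0000, 2.0000)

circle eqns → linear via eq_j − eq_1; set k_j = A_j·A_j − L_j²
k_1 = 0.0000+25.0000−13.0000 = 12.0000
-12.0000·x + 10.0000·y = k_1−k_2 = -4.0000
-12.0000·x + 0.0000·y = k_1−k_3 = -24.0000
-6.0000·x + 10.0000·y = k_1−k_4 = 8.0000
solve first two rows → x=2.0000, y=2.0000
check cable 4: ‖A_4−P‖² = 5.0000 ≈ L_4² = 5.0000 ✓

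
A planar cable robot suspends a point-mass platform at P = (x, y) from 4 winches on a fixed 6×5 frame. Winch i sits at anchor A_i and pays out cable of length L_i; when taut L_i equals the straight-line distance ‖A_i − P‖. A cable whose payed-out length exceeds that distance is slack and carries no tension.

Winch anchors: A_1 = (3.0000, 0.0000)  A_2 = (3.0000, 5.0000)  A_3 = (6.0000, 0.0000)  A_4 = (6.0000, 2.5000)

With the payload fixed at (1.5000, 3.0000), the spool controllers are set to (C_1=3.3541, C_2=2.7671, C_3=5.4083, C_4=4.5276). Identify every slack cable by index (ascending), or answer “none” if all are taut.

2

cable 1: √((1.5000)²+(-3.0000)²)=3.3541, C_1=3.3541: taut
cable 2: √((1.5000)²+(2.0000)²)=2.5000, C_2=2.7671: slack
cable 3: √((4.5000)²+(-3.0000)²)=5.4083, C_3=5.4083: taut
cable 4: √((4.5000)²+(-0.5000)²)=4.5277, C_4=4.5276: taut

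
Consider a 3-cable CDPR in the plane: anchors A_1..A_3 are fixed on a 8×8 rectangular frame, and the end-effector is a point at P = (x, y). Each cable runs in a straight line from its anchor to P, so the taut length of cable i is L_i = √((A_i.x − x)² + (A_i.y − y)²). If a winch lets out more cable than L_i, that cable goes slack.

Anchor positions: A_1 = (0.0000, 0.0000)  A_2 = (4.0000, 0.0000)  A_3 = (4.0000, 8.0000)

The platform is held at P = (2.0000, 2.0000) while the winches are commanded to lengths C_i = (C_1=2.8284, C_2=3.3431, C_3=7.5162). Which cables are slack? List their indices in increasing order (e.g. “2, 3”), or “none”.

cable 1: L_1 = ‖A_1−P‖ = 2.8284;  C_1 = 2.8284 → taut
cable 2: L_2 = ‖A_2−P‖ = 2.8284;  C_2 = 3.3431 → slack
cable 3: L_3 = ‖A_3−P‖ = 6.3246;  C_3 = 7.5162 → slack

2, 3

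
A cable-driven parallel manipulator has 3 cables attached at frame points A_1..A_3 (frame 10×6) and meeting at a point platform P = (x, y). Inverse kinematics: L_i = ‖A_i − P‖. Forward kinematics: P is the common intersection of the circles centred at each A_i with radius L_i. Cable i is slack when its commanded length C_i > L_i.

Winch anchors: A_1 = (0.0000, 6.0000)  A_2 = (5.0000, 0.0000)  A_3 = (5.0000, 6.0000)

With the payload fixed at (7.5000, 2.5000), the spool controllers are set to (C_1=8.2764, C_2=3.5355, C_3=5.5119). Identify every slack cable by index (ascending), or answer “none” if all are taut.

3

cable 1: √((-7.5000)²+(3.5000)²)=8.2765, C_1=8.2764: taut
cable 2: √((-2.5000)²+(-2.5000)²)=3.5355, C_2=3.5355: taut
cable 3: √((-2.5000)²+(3.5000)²)=4.3012, C_3=5.5119: slack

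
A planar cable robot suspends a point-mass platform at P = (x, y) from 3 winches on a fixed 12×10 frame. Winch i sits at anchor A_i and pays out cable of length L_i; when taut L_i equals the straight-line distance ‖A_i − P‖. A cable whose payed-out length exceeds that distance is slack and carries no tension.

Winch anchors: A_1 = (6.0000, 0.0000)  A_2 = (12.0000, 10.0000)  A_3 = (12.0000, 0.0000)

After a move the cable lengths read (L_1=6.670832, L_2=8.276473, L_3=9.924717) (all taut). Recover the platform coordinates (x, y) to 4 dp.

(4.5000, 6.5000)

circle eqns → linear via eq_j − eq_1; set q_j = A_j·A_j − L_j²
q_1 = 36.0000+0.0000−44.5000 = -8.5000
-12.0000·x − 20.0000·y = q_1−q_2 = -184.0000
-12.0000·x + 0.0000·y = q_1−q_3 = -54.0000
solve first two rows → x=4.5000, y=6.5000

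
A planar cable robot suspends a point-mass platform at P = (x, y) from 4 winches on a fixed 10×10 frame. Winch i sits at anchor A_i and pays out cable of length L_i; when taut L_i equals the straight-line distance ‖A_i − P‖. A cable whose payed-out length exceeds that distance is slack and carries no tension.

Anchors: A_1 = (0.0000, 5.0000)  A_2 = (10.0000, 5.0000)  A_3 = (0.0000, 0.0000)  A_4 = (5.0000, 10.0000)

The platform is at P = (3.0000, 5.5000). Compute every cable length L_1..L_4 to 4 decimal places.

L_1: Δ = A_1−P = (-3.0000, -0.5000) → ‖Δ‖ = √9.2500 = 3.0414
L_2: Δ = A_2−P = (7.0000, -0.5000) → ‖Δ‖ = √49.2500 = 7.0178
L_3: Δ = A_3−P = (-3.0000, -5.5000) → ‖Δ‖ = √39.2500 = 6.2650
L_4: Δ = A_4−P = (2.0000, 4.5000) → ‖Δ‖ = √24.2500 = 4.9244

(3.0414, 7.0178, 6.2650, 4.9244)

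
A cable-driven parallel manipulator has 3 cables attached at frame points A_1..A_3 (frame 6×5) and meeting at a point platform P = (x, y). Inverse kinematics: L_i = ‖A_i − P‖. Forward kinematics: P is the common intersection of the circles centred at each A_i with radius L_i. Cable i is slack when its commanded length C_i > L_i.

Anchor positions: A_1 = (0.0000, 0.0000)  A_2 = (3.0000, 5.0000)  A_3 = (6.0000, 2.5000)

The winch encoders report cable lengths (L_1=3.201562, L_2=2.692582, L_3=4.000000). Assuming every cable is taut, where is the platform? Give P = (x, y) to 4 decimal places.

(2.0000, 2.5000)

expand ‖A_i−P‖²=L_i² and subtract eq 1 (c_i ≔ ‖A_i‖²−L_i²)
c_1 = 0.0000+0.0000−10.2500 = -10.2500
eq1−eq2 → [-6.0000  -10.0000]·P = -37.0000
eq1−eq3 → [-12.0000  -5.0000]·P = -36.5000
2×2 solve → P = (2.0000, 2.5000)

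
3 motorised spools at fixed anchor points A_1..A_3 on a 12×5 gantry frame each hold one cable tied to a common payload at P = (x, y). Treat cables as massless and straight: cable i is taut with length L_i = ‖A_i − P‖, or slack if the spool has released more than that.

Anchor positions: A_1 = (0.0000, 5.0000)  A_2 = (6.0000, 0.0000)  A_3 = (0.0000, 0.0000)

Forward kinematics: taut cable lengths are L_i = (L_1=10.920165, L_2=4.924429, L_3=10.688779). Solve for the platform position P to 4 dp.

(10.5000, 2.0000)

each cable: (A_i−P)·(A_i−P) = L_i²; let c_i = ‖A_i‖²−L_i²
c_1 = 0.0000+25.0000−119.2500 = -94.2500
row 1: -12.0000x + 10.0000y = -106.0000  (c_2=11.7500)
row 2: 0.0000x + 10.0000y = 20.0000  (c_3=-114.2500)
Cramer on rows 1–2 → x = 10.5000, y = 2.0000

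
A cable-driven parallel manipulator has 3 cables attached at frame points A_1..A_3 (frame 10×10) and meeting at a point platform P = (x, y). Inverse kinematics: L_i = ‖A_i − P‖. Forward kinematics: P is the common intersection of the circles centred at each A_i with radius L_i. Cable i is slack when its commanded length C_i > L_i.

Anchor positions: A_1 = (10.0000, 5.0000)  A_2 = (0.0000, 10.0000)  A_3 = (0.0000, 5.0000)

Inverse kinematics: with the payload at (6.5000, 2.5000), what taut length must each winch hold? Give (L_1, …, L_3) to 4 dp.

(4.3012, 9.9247, 6.9642)

cable 1: Δx=3.5000, Δy=2.5000; L_1 = √(Δx²+Δy²) = 4.3012
cable 2: Δx=-6.5000, Δy=7.5000; L_2 = √(Δx²+Δy²) = 9.9247
cable 3: Δx=-6.5000, Δy=2.5000; L_3 = √(Δx²+Δy²) = 6.9642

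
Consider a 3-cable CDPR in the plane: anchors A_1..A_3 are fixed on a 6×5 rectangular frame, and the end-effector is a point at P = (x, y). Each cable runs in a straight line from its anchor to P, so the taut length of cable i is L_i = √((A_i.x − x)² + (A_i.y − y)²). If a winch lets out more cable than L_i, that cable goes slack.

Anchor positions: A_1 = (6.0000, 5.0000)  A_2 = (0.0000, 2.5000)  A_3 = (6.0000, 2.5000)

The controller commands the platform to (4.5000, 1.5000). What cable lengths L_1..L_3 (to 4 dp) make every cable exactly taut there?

(3.8079, 4.6098, 1.8028)

cable 1: Δx=1.5000, Δy=3.5000; L_1 = √(Δx²+Δy²) = 3.8079
cable 2: Δx=-4.5000, Δy=1.0000; L_2 = √(Δx²+Δy²) = 4.6098
cable 3: Δx=1.5000, Δy=1.0000; L_3 = √(Δx²+Δy²) = 1.8028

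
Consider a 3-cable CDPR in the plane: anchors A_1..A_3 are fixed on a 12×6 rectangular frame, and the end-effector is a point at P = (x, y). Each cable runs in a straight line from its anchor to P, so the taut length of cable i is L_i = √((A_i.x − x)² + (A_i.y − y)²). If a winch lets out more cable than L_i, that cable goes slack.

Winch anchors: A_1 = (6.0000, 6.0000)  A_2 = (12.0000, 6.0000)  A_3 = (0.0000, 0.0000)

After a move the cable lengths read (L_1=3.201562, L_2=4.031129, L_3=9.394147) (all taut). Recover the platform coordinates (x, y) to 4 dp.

expand ‖A_i−P‖²=L_i² and subtract eq 1 (q_i ≔ ‖A_i‖²−L_i²)
q_1 = 36.0000+36.0000−10.2500 = 61.7500
eq1−eq2 → [-12.0000  0.0000]·P = -102.0000
eq1−eq3 → [12.0000  12.0000]·P = 150.0000
2×2 solve → P = (8.5000, 4.0000)

(8.5000, 4.0000)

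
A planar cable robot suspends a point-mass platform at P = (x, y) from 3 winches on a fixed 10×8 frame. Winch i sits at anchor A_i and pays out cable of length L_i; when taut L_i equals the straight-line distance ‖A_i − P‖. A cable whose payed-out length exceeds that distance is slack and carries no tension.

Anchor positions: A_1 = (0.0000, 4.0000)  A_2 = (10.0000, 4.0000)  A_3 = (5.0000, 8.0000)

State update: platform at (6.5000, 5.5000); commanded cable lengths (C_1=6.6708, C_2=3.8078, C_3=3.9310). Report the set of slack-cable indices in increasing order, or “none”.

cable 1: L_1 = ‖A_1−P‖ = 6.6708;  C_1 = 6.6708 → taut
cable 2: L_2 = ‖A_2−P‖ = 3.8079;  C_2 = 3.8078 → taut
cable 3: L_3 = ‖A_3−P‖ = 2.9155;  C_3 = 3.9310 → slack

3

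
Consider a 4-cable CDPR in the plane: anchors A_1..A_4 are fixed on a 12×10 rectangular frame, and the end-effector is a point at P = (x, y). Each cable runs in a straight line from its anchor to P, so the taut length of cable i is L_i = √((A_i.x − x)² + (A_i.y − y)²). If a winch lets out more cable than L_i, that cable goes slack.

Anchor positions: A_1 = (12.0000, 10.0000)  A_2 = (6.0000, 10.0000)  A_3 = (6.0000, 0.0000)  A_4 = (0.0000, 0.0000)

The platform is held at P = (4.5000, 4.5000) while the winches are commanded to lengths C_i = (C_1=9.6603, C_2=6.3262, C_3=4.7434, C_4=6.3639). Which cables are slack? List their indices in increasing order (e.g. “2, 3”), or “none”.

1, 2

cable 1: L_1 = ‖A_1−P‖ = 9.3005;  C_1 = 9.6603 → slack
cable 2: L_2 = ‖A_2−P‖ = 5.7009;  C_2 = 6.3262 → slack
cable 3: L_3 = ‖A_3−P‖ = 4.7434;  C_3 = 4.7434 → taut
cable 4: L_4 = ‖A_4−P‖ = 6.3640;  C_4 = 6.3639 → taut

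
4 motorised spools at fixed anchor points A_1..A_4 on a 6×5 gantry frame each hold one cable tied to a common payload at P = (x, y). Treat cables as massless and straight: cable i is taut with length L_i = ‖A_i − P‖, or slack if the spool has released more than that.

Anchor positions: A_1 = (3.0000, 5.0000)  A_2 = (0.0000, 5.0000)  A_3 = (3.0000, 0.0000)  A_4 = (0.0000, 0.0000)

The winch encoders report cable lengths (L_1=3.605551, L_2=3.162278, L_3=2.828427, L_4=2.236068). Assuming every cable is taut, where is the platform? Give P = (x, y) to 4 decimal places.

expand ‖A_i−P‖²=L_i² and subtract eq 1 (q_i ≔ ‖A_i‖²−L_i²)
q_1 = 9.0000+25.0000−13.0000 = 21.0000
eq1−eq2 → [6.0000  0.0000]·P = 6.0000
eq1−eq3 → [0.0000  10.0000]·P = 20.0000
eq1−eq4 → [6.0000  10.0000]·P = 26.0000
2×2 solve → P = (1.0000, 2.0000)
check cable 4: ‖A_4−P‖² = 5.0000 ≈ L_4² = 5.0000 ✓

(1.0000, 2.0000)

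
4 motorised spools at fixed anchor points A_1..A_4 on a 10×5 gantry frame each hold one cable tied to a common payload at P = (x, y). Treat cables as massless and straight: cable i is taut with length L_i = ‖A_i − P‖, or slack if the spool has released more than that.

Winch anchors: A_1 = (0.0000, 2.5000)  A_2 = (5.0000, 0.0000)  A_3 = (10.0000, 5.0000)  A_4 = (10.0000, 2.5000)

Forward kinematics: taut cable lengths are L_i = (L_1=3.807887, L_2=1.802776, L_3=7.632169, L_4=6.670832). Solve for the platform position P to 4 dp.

each cable: (A_i−P)·(A_i−P) = L_i²; let k_i = ‖A_i‖²−L_i²
k_1 = 0.0000+6.2500−14.5000 = -8.2500
row 1: -10.0000x + 5.0000y = -30.0000  (k_2=21.7500)
row 2: -20.0000x − 5.0000y = -75.0000  (k_3=66.7500)
row 3: -20.0000x + 0.0000y = -70.0000  (k_4=61.7500)
Cramer on rows 1–2 → x = 3.5000, y = 1.0000
check cable 4: ‖A_4−P‖² = 44.5000 ≈ L_4² = 44.5000 ✓

(3.5000, 1.0000)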